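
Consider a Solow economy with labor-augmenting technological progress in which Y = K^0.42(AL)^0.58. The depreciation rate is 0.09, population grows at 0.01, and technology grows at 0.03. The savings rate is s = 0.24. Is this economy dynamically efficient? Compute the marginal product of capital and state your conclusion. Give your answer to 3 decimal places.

Break-even investment rate: n + g + δ = 0.01 + 0.03 + 0.09 = 0.13.
Steady-state k*: s·k^0.42 = 0.13·k gives k* = (0.24/0.13)^(1/0.58) ≈ 2.8779.
MPK = 0.42·2.8779^(-0.58) ≈ 0.2275.
MPK > n+g+δ = 0.13, so the economy is dynamically efficient (under-saving).

dynamically efficient; MPK ≈ 0.227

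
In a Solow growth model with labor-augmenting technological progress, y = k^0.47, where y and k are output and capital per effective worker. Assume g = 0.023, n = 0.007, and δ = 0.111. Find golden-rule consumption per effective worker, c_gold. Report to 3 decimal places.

n + g + δ = 0.007 + 0.023 + 0.111 = 0.141.
Setting f'(k) = n+g+δ gives 0.47·k^(0.47−1) = 0.141, hence k_gold = (0.47/0.141)^(1/0.53) ≈ 9.6954.
y_gold = 9.6954^0.47 ≈ 2.9086.
c_gold = y_gold − (n+g+δ)·k_gold = 2.9086 − 0.141·9.6954 ≈ 1.5416.

c_gold ≈ 1.542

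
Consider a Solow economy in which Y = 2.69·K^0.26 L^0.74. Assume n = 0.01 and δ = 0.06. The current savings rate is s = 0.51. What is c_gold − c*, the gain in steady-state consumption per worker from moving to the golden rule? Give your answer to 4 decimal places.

Δc ≈ 0.7194

Capital per worker breaks even when investment replaces (n + δ)·k; here n + δ = 0.07.
Current steady state (s = 0.51): k* = (0.51·2.69/0.07)^(1/0.74) ≈ 55.7506, y* = 2.69·55.7506^0.26 ≈ 7.6520, c* = (1−0.51)·7.6520 ≈ 3.7495.
At the golden rule the marginal product of capital equals n+δ: 0.26·2.69·k^(0.26−1) = 0.07. Solving, k_gold = (0.26·2.69/0.07)^(1/0.74) ≈ 22.4310.
y_gold = 2.69·22.4310^0.26 ≈ 6.0391, c_gold = y_gold − 0.07·k_gold ≈ 4.4689.
Gain: Δc = 4.4689 − 3.7495 ≈ 0.7194.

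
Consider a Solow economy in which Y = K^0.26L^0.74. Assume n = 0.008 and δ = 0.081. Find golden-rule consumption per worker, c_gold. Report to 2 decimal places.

c_gold ≈ 1.08

Break-even investment rate: n + δ = 0.008 + 0.081 = 0.089.
At the golden rule the marginal product of capital equals n+δ: 0.26·k^(0.26−1) = 0.089. Solving, k_gold = (0.26/0.089)^(1/0.74) ≈ 4.2576.
y_gold = 4.2576^0.26 ≈ 1.4574.
c_gold = y_gold − (n+δ)·k_gold = 1.4574 − 0.089·4.2576 ≈ 1.0785.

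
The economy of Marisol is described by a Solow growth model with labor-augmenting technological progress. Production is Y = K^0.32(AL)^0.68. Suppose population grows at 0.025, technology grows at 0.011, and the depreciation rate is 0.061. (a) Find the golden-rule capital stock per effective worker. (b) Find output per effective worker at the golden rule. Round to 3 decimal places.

Capital per effective worker breaks even when investment replaces (n + g + δ)·k; here n + g + δ = 0.097.
Golden rule sets MPK = n+g+δ: 0.32·k^(0.32−1) = 0.097, so k_gold = (0.32/0.097)^(1/0.68) ≈ 5.7852.
y_gold = 5.7852^0.32 ≈ 1.7536.

(a) k_gold ≈ 5.785; (b) y_gold ≈ 1.754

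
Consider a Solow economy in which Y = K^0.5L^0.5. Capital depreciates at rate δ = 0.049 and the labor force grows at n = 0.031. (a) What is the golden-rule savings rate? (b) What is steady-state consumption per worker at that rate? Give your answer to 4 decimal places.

(a) s_gold = 0.5000; (b) c_gold ≈ 3.1250

n + δ = 0.031 + 0.049 = 0.08.
For Cobb-Douglas, s_gold equals capital's share: s_gold = 0.5.
Setting f'(k) = n+δ gives 0.5·k^(0.5−1) = 0.08, hence k_gold = (0.5/0.08)^(1/0.5) ≈ 39.0625.
y_gold = 39.0625^0.5 ≈ 6.2500; c_gold = (1−0.5)·y_gold ≈ 3.1250.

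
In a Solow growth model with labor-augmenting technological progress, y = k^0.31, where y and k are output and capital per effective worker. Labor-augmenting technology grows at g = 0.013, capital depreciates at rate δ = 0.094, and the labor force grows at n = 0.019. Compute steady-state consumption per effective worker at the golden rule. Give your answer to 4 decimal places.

c_gold ≈ 1.0340

n + g + δ = 0.019 + 0.013 + 0.094 = 0.126.
Setting f'(k) = n+g+δ gives 0.31·k^(0.31−1) = 0.126, hence k_gold = (0.31/0.126)^(1/0.69) ≈ 3.6868.
y_gold = 3.6868^0.31 ≈ 1.4985.
c_gold = y_gold − (n+g+δ)·k_gold = 1.4985 − 0.126·3.6868 ≈ 1.0340.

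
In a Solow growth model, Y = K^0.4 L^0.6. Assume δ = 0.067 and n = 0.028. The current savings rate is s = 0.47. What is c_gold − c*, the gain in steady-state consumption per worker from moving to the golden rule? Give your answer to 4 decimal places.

Δc ≈ 0.0257

Break-even investment rate: n + δ = 0.028 + 0.067 = 0.095.
Current steady state (s = 0.47): k* = (0.47/0.095)^(1/0.6) ≈ 14.3645, y* = 14.3645^0.4 ≈ 2.9035, c* = (1−0.47)·2.9035 ≈ 1.5388.
Maximizing c = f(k) − (n+δ)·k gives f'(k) = n+δ, i.e. 0.4·k^(0.4−1) = 0.095, so k_gold = (0.4/0.095)^(1/0.6) ≈ 10.9789.
y_gold = 10.9789^0.4 ≈ 2.6075, c_gold = y_gold − 0.095·k_gold ≈ 1.5645.
Gain: Δc = 1.5645 − 1.5388 ≈ 0.0257.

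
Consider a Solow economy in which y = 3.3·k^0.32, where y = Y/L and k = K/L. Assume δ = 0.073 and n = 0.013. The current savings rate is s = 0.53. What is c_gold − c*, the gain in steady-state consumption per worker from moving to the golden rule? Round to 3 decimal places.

Δc ≈ 0.903

The effective depreciation rate is n + δ = 0.013 + 0.073 = 0.086.
Current steady state (s = 0.53): k* = (0.53·3.3/0.086)^(1/0.68) ≈ 83.9379, y* = 3.3·83.9379^0.32 ≈ 13.6201, c* = (1−0.53)·13.6201 ≈ 6.4014.
Golden rule sets MPK = n+δ: 0.32·3.3·k^(0.32−1) = 0.086, so k_gold = (0.32·3.3/0.086)^(1/0.68) ≈ 39.9681.
y_gold = 3.3·39.9681^0.32 ≈ 10.7414, c_gold = y_gold − 0.086·k_gold ≈ 7.3042.
Gain: Δc = 7.3042 − 6.4014 ≈ 0.9027.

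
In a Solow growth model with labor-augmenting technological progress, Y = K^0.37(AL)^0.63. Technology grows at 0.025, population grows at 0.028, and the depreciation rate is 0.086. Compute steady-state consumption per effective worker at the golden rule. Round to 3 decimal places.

c_gold ≈ 1.120

Capital per effective worker breaks even when investment replaces (n + g + δ)·k; here n + g + δ = 0.139.
Maximizing c = f(k) − (n+g+δ)·k gives f'(k) = n+g+δ, i.e. 0.37·k^(0.37−1) = 0.139, so k_gold = (0.37/0.139)^(1/0.63) ≈ 4.7304.
y_gold = 4.7304^0.37 ≈ 1.7771.
c_gold = y_gold − (n+g+δ)·k_gold = 1.7771 − 0.139·4.7304 ≈ 1.1196.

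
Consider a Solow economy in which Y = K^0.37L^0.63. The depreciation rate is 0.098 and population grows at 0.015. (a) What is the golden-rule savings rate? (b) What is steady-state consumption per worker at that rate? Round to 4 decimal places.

(a) s_gold = 0.3700; (b) c_gold ≈ 1.2644

Break-even investment rate: n + δ = 0.015 + 0.098 = 0.113.
For Cobb-Douglas, s_gold equals capital's share: s_gold = 0.37.
Golden rule sets MPK = n+δ: 0.37·k^(0.37−1) = 0.113, so k_gold = (0.37/0.113)^(1/0.63) ≈ 6.5714.
y_gold = 6.5714^0.37 ≈ 2.0069; c_gold = (1−0.37)·y_gold ≈ 1.2644.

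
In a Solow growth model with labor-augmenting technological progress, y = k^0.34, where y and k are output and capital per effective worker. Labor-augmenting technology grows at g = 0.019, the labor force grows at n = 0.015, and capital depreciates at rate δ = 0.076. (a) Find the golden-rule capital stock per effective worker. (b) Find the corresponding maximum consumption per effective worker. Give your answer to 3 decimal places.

(a) k_gold ≈ 5.528; (b) c_gold ≈ 1.180

Break-even investment rate: n + g + δ = 0.015 + 0.019 + 0.076 = 0.11.
Golden rule sets MPK = n+g+δ: 0.34·k^(0.34−1) = 0.11, so k_gold = (0.34/0.11)^(1/0.66) ≈ 5.5278.
y_gold = 5.5278^0.34 ≈ 1.7884; c_gold = y_gold − 0.11·k_gold ≈ 1.1804.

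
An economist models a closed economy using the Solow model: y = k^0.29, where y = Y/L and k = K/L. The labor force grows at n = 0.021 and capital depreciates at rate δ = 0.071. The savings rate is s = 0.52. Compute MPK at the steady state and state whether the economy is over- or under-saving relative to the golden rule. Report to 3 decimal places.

over-saving; MPK ≈ 0.051

The effective depreciation rate is n + δ = 0.021 + 0.071 = 0.092.
Steady-state k*: s·k^0.29 = 0.092·k gives k* = (0.52/0.092)^(1/0.71) ≈ 11.4672.
MPK = 0.29·11.4672^(-0.71) ≈ 0.0513.
MPK < n+δ = 0.092, so the economy is dynamically inefficient (over-saving).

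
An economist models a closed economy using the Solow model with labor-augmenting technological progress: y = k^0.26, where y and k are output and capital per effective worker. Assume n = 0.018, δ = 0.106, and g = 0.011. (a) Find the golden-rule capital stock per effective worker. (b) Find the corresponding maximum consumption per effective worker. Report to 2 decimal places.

(a) k_gold ≈ 2.42; (b) c_gold ≈ 0.93

Capital per effective worker breaks even when investment replaces (n + g + δ)·k; here n + g + δ = 0.135.
At the golden rule the marginal product of capital equals n+g+δ: 0.26·k^(0.26−1) = 0.135. Solving, k_gold = (0.26/0.135)^(1/0.74) ≈ 2.4246.
y_gold = 2.4246^0.26 ≈ 1.2590; c_gold = y_gold − 0.135·k_gold ≈ 0.9316.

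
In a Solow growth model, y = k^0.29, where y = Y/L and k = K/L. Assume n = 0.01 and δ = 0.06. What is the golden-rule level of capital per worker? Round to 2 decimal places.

k_gold ≈ 7.40

The effective depreciation rate is n + δ = 0.01 + 0.06 = 0.07.
At the golden rule the marginal product of capital equals n+δ: 0.29·k^(0.29−1) = 0.07. Solving, k_gold = (0.29/0.07)^(1/0.71) ≈ 7.4035.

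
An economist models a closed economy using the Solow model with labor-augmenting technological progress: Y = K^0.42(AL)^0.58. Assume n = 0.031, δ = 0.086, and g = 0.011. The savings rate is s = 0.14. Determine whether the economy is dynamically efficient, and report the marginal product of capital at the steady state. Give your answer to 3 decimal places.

dynamically efficient; MPK ≈ 0.384

Break-even investment rate: n + g + δ = 0.031 + 0.011 + 0.086 = 0.128.
Steady-state k*: s·k^0.42 = 0.128·k gives k* = (0.14/0.128)^(1/0.58) ≈ 1.1671.
MPK = 0.42·1.1671^(-0.58) ≈ 0.3840.
MPK > n+g+δ = 0.128, so the economy is dynamically efficient (under-saving).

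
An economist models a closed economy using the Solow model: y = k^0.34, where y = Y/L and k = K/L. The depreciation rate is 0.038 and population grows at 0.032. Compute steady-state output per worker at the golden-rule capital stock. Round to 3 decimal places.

n + δ = 0.032 + 0.038 = 0.07.
Setting f'(k) = n+δ gives 0.34·k^(0.34−1) = 0.07, hence k_gold = (0.34/0.07)^(1/0.66) ≈ 10.9641.
Output: y_gold = k_gold^0.34 = 10.9641^0.34 ≈ 2.2573.

y_gold ≈ 2.257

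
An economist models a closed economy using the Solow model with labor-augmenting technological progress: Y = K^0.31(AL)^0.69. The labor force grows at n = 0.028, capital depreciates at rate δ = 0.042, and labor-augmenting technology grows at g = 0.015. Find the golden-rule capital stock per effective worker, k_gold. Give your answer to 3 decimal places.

n + g + δ = 0.028 + 0.015 + 0.042 = 0.085.
Maximizing c = f(k) − (n+g+δ)·k gives f'(k) = n+g+δ, i.e. 0.31·k^(0.31−1) = 0.085, so k_gold = (0.31/0.085)^(1/0.69) ≈ 6.5224.

k_gold ≈ 6.522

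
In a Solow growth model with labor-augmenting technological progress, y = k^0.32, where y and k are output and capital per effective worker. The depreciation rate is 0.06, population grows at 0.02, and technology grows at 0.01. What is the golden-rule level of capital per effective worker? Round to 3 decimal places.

The effective depreciation rate is n + g + δ = 0.02 + 0.01 + 0.06 = 0.09.
Maximizing c = f(k) − (n+g+δ)·k gives f'(k) = n+g+δ, i.e. 0.32·k^(0.32−1) = 0.09, so k_gold = (0.32/0.09)^(1/0.68) ≈ 6.4589.

k_gold ≈ 6.459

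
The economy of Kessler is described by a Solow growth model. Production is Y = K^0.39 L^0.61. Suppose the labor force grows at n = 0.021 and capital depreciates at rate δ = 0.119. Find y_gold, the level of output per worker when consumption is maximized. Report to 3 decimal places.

y_gold ≈ 1.925

The effective depreciation rate is n + δ = 0.021 + 0.119 = 0.14.
At the golden rule the marginal product of capital equals n+δ: 0.39·k^(0.39−1) = 0.14. Solving, k_gold = (0.39/0.14)^(1/0.61) ≈ 5.3630.
Output: y_gold = k_gold^0.39 = 5.3630^0.39 ≈ 1.9252.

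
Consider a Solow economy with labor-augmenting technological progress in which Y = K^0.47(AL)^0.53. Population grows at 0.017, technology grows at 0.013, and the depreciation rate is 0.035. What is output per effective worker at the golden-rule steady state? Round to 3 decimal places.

y_gold ≈ 5.780

Capital per effective worker breaks even when investment replaces (n + g + δ)·k; here n + g + δ = 0.065.
Setting f'(k) = n+g+δ gives 0.47·k^(0.47−1) = 0.065, hence k_gold = (0.47/0.065)^(1/0.53) ≈ 41.7929.
Output: y_gold = k_gold^0.47 = 41.7929^0.47 ≈ 5.7799.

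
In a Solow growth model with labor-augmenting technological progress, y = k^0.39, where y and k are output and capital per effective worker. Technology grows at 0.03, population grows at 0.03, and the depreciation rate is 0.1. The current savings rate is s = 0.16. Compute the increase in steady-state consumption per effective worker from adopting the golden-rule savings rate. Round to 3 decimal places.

Δc ≈ 0.238

Break-even investment rate: n + g + δ = 0.03 + 0.03 + 0.1 = 0.16.
Current steady state (s = 0.16): k* = (0.16/0.16)^(1/0.61) ≈ 1.0000, y* = 1.0000^0.39 ≈ 1.0000, c* = (1−0.16)·1.0000 ≈ 0.8400.
Maximizing c = f(k) − (n+g+δ)·k gives f'(k) = n+g+δ, i.e. 0.39·k^(0.39−1) = 0.16, so k_gold = (0.39/0.16)^(1/0.61) ≈ 4.3086.
y_gold = 4.3086^0.39 ≈ 1.7676, c_gold = y_gold − 0.16·k_gold ≈ 1.0783.
Gain: Δc = 1.0783 − 0.8400 ≈ 0.2383.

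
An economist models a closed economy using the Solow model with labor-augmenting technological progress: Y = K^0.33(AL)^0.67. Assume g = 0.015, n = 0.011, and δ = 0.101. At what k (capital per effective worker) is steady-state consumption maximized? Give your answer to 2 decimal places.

k_gold ≈ 4.16

The effective depreciation rate is n + g + δ = 0.011 + 0.015 + 0.101 = 0.127.
At the golden rule the marginal product of capital equals n+g+δ: 0.33·k^(0.33−1) = 0.127. Solving, k_gold = (0.33/0.127)^(1/0.67) ≈ 4.1588.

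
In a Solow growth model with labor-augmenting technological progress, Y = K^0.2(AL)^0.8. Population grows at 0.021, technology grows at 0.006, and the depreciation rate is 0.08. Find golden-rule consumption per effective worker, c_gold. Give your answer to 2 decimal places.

c_gold ≈ 0.94

Capital per effective worker breaks even when investment replaces (n + g + δ)·k; here n + g + δ = 0.107.
Setting f'(k) = n+g+δ gives 0.2·k^(0.2−1) = 0.107, hence k_gold = (0.2/0.107)^(1/0.8) ≈ 2.1855.
y_gold = 2.1855^0.2 ≈ 1.1693.
c_gold = y_gold − (n+g+δ)·k_gold = 1.1693 − 0.107·2.1855 ≈ 0.9354.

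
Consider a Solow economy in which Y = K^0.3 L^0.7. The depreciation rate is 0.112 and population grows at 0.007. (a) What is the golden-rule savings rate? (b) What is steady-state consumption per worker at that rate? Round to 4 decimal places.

Capital per worker breaks even when investment replaces (n + δ)·k; here n + δ = 0.119.
For Cobb-Douglas, s_gold equals capital's share: s_gold = 0.3.
Maximizing c = f(k) − (n+δ)·k gives f'(k) = n+δ, i.e. 0.3·k^(0.3−1) = 0.119, so k_gold = (0.3/0.119)^(1/0.7) ≈ 3.7469.
y_gold = 3.7469^0.3 ≈ 1.4863; c_gold = (1−0.3)·y_gold ≈ 1.0404.

(a) s_gold = 0.3000; (b) c_gold ≈ 1.0404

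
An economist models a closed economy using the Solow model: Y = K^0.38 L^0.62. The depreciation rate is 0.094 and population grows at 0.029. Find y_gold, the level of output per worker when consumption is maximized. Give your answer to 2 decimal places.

The effective depreciation rate is n + δ = 0.029 + 0.094 = 0.123.
Maximizing c = f(k) − (n+δ)·k gives f'(k) = n+δ, i.e. 0.38·k^(0.38−1) = 0.123, so k_gold = (0.38/0.123)^(1/0.62) ≈ 6.1677.
Output: y_gold = k_gold^0.38 = 6.1677^0.38 ≈ 1.9964.

y_gold ≈ 2.00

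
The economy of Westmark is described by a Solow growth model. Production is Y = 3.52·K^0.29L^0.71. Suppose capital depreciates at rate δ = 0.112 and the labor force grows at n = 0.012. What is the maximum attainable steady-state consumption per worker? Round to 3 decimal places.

c_gold ≈ 5.912

Break-even investment rate: n + δ = 0.012 + 0.112 = 0.124.
Golden rule sets MPK = n+δ: 0.29·3.52·k^(0.29−1) = 0.124, so k_gold = (0.29·3.52/0.124)^(1/0.71) ≈ 19.4744.
y_gold = 3.52·19.4744^0.29 ≈ 8.3270.
c_gold = y_gold − (n+δ)·k_gold = 8.3270 − 0.124·19.4744 ≈ 5.9121.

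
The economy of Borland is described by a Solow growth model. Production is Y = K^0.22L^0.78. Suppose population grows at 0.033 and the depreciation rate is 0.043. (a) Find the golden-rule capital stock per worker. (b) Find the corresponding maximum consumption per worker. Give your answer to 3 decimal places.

n + δ = 0.033 + 0.043 = 0.076.
Golden rule sets MPK = n+δ: 0.22·k^(0.22−1) = 0.076, so k_gold = (0.22/0.076)^(1/0.78) ≈ 3.9067.
y_gold = 3.9067^0.22 ≈ 1.3496; c_gold = y_gold − 0.076·k_gold ≈ 1.0527.

(a) k_gold ≈ 3.907; (b) c_gold ≈ 1.053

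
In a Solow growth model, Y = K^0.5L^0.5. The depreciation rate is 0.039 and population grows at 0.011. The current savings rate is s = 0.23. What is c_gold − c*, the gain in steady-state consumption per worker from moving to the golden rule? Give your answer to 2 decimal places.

The effective depreciation rate is n + δ = 0.011 + 0.039 = 0.05.
Current steady state (s = 0.23): k* = (0.23/0.05)^(1/0.5) ≈ 21.1600, y* = 21.1600^0.5 ≈ 4.6000, c* = (1−0.23)·4.6000 ≈ 3.5420.
At the golden rule the marginal product of capital equals n+δ: 0.5·k^(0.5−1) = 0.05. Solving, k_gold = (0.5/0.05)^(1/0.5) ≈ 100.0000.
y_gold = 100.0000^0.5 ≈ 10.0000, c_gold = y_gold − 0.05·k_gold ≈ 5.0000.
Gain: Δc = 5.0000 − 3.5420 ≈ 1.4580.

Δc ≈ 1.46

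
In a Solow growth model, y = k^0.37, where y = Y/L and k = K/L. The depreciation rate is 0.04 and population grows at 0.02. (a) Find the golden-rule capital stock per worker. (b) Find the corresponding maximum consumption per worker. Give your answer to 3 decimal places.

The effective depreciation rate is n + δ = 0.02 + 0.04 = 0.06.
Golden rule sets MPK = n+δ: 0.37·k^(0.37−1) = 0.06, so k_gold = (0.37/0.06)^(1/0.63) ≈ 17.9493.
y_gold = 17.9493^0.37 ≈ 2.9107; c_gold = y_gold − 0.06·k_gold ≈ 1.8337.

(a) k_gold ≈ 17.949; (b) c_gold ≈ 1.834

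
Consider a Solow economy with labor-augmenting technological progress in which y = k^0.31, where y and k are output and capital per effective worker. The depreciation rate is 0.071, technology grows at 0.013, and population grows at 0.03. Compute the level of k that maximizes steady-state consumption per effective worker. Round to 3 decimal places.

k_gold ≈ 4.262

Capital per effective worker breaks even when investment replaces (n + g + δ)·k; here n + g + δ = 0.114.
Golden rule sets MPK = n+g+δ: 0.31·k^(0.31−1) = 0.114, so k_gold = (0.31/0.114)^(1/0.69) ≈ 4.2623.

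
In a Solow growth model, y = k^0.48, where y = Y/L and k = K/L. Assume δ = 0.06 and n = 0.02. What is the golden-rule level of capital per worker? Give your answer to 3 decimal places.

k_gold ≈ 31.365

The effective depreciation rate is n + δ = 0.02 + 0.06 = 0.08.
Maximizing c = f(k) − (n+δ)·k gives f'(k) = n+δ, i.e. 0.48·k^(0.48−1) = 0.08, so k_gold = (0.48/0.08)^(1/0.52) ≈ 31.3650.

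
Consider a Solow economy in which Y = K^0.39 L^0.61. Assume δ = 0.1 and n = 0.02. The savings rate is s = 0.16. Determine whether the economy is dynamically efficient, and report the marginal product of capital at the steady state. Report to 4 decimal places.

dynamically efficient; MPK ≈ 0.2925

Break-even investment rate: n + δ = 0.02 + 0.1 = 0.12.
Steady-state k*: s·k^0.39 = 0.12·k gives k* = (0.16/0.12)^(1/0.61) ≈ 1.6026.
MPK = 0.39·1.6026^(-0.61) ≈ 0.2925.
MPK > n+δ = 0.12, so the economy is dynamically efficient (under-saving).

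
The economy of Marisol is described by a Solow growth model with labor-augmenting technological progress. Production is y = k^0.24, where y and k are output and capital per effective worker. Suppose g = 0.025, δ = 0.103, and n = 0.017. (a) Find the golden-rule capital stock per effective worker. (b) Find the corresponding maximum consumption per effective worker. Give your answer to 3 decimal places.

(a) k_gold ≈ 1.941; (b) c_gold ≈ 0.891

Break-even investment rate: n + g + δ = 0.017 + 0.025 + 0.103 = 0.145.
Golden rule sets MPK = n+g+δ: 0.24·k^(0.24−1) = 0.145, so k_gold = (0.24/0.145)^(1/0.76) ≈ 1.9407.
y_gold = 1.9407^0.24 ≈ 1.1725; c_gold = y_gold − 0.145·k_gold ≈ 0.8911.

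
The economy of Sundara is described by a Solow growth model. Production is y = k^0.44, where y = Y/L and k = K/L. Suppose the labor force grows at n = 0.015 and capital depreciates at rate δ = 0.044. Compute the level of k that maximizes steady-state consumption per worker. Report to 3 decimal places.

Break-even investment rate: n + δ = 0.015 + 0.044 = 0.059.
Golden rule sets MPK = n+δ: 0.44·k^(0.44−1) = 0.059, so k_gold = (0.44/0.059)^(1/0.56) ≈ 36.1589.

k_gold ≈ 36.159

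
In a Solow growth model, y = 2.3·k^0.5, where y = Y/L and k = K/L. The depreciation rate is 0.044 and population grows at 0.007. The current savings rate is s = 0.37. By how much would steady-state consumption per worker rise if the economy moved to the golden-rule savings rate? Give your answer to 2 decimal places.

Break-even investment rate: n + δ = 0.007 + 0.044 = 0.051.
Current steady state (s = 0.37): k* = (0.37·2.3/0.051)^(1/0.5) ≈ 278.4318, y* = 2.3·278.4318^0.5 ≈ 38.3784, c* = (1−0.37)·38.3784 ≈ 24.1784.
Golden rule sets MPK = n+δ: 0.5·2.3·k^(0.5−1) = 0.051, so k_gold = (0.5·2.3/0.051)^(1/0.5) ≈ 508.4583.
y_gold = 2.3·508.4583^0.5 ≈ 51.8627, c_gold = y_gold − 0.051·k_gold ≈ 25.9314.
Gain: Δc = 25.9314 − 24.1784 ≈ 1.7530.

Δc ≈ 1.75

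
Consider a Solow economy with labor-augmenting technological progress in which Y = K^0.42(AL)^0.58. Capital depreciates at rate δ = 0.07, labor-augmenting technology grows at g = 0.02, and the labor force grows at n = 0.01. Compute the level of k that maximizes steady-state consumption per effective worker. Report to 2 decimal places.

Capital per effective worker breaks even when investment replaces (n + g + δ)·k; here n + g + δ = 0.1.
Golden rule sets MPK = n+g+δ: 0.42·k^(0.42−1) = 0.1, so k_gold = (0.42/0.1)^(1/0.58) ≈ 11.8732.

k_gold ≈ 11.87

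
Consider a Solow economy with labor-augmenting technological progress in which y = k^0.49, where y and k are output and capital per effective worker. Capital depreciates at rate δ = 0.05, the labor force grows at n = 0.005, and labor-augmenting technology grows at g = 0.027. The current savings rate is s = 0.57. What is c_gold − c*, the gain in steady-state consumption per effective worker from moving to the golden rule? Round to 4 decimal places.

Δc ≈ 0.0711

Capital per effective worker breaks even when investment replaces (n + g + δ)·k; here n + g + δ = 0.082.
Current steady state (s = 0.57): k* = (0.57/0.082)^(1/0.51) ≈ 44.7816, y* = 44.7816^0.49 ≈ 6.4423, c* = (1−0.57)·6.4423 ≈ 2.7702.
Golden rule sets MPK = n+g+δ: 0.49·k^(0.49−1) = 0.082, so k_gold = (0.49/0.082)^(1/0.51) ≈ 33.2903.
y_gold = 33.2903^0.49 ≈ 5.5710, c_gold = y_gold − 0.082·k_gold ≈ 2.8412.
Gain: Δc = 2.8412 − 2.7702 ≈ 0.0711.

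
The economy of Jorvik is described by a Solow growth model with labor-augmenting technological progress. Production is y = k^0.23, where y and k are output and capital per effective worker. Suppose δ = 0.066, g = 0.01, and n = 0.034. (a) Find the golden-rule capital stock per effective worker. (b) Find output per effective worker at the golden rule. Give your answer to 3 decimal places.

n + g + δ = 0.034 + 0.01 + 0.066 = 0.11.
Golden rule sets MPK = n+g+δ: 0.23·k^(0.23−1) = 0.11, so k_gold = (0.23/0.11)^(1/0.77) ≈ 2.6063.
y_gold = 2.6063^0.23 ≈ 1.2465.

(a) k_gold ≈ 2.606; (b) y_gold ≈ 1.246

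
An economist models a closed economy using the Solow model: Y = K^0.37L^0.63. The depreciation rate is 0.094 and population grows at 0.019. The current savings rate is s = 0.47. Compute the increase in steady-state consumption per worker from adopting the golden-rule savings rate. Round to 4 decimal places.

Δc ≈ 0.0402

Capital per worker breaks even when investment replaces (n + δ)·k; here n + δ = 0.113.
Current steady state (s = 0.47): k* = (0.47/0.113)^(1/0.63) ≈ 9.6066, y* = 9.6066^0.37 ≈ 2.3097, c* = (1−0.47)·2.3097 ≈ 1.2241.
Golden rule sets MPK = n+δ: 0.37·k^(0.37−1) = 0.113, so k_gold = (0.37/0.113)^(1/0.63) ≈ 6.5714.
y_gold = 6.5714^0.37 ≈ 2.0069, c_gold = y_gold − 0.113·k_gold ≈ 1.2644.
Gain: Δc = 1.2644 − 1.2241 ≈ 0.0402.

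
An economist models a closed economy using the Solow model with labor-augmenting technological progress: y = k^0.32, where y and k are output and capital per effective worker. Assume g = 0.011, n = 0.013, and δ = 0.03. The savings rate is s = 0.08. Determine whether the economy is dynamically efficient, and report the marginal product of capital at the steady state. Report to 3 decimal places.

Break-even investment rate: n + g + δ = 0.013 + 0.011 + 0.03 = 0.054.
Steady-state k*: s·k^0.32 = 0.054·k gives k* = (0.08/0.054)^(1/0.68) ≈ 1.7825.
MPK = 0.32·1.7825^(-0.68) ≈ 0.2160.
MPK > n+g+δ = 0.054, so the economy is dynamically efficient (under-saving).

dynamically efficient; MPK ≈ 0.216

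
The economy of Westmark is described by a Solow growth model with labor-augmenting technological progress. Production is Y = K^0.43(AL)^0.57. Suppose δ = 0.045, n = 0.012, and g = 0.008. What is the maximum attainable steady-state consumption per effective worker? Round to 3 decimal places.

The effective depreciation rate is n + g + δ = 0.012 + 0.008 + 0.045 = 0.065.
Setting f'(k) = n+g+δ gives 0.43·k^(0.43−1) = 0.065, hence k_gold = (0.43/0.065)^(1/0.57) ≈ 27.5151.
y_gold = 27.5151^0.43 ≈ 4.1593.
c_gold = y_gold − (n+g+δ)·k_gold = 4.1593 − 0.065·27.5151 ≈ 2.3708.

c_gold ≈ 2.371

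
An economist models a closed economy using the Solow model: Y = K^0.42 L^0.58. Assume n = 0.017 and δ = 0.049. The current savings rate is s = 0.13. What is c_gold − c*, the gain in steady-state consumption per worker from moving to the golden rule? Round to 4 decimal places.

Δc ≈ 0.7939

Break-even investment rate: n + δ = 0.017 + 0.049 = 0.066.
Current steady state (s = 0.13): k* = (0.13/0.066)^(1/0.58) ≈ 3.2180, y* = 3.2180^0.42 ≈ 1.6338, c* = (1−0.13)·1.6338 ≈ 1.4214.
Golden rule sets MPK = n+δ: 0.42·k^(0.42−1) = 0.066, so k_gold = (0.42/0.066)^(1/0.58) ≈ 24.3052.
y_gold = 24.3052^0.42 ≈ 3.8194, c_gold = y_gold − 0.066·k_gold ≈ 2.2152.
Gain: Δc = 2.2152 − 1.4214 ≈ 0.7939.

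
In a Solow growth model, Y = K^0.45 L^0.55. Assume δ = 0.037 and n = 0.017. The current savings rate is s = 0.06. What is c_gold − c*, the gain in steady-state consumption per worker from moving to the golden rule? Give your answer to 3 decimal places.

Δc ≈ 2.093

The effective depreciation rate is n + δ = 0.017 + 0.037 = 0.054.
Current steady state (s = 0.06): k* = (0.06/0.054)^(1/0.55) ≈ 1.2111, y* = 1.2111^0.45 ≈ 1.0900, c* = (1−0.06)·1.0900 ≈ 1.0246.
Golden rule sets MPK = n+δ: 0.45·k^(0.45−1) = 0.054, so k_gold = (0.45/0.054)^(1/0.55) ≈ 47.2298.
y_gold = 47.2298^0.45 ≈ 5.6676, c_gold = y_gold − 0.054·k_gold ≈ 3.1172.
Gain: Δc = 3.1172 − 1.0246 ≈ 2.0925.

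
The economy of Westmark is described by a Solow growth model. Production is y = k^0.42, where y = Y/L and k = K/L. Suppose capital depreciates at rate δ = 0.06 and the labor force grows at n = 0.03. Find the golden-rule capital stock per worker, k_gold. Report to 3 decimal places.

Break-even investment rate: n + δ = 0.03 + 0.06 = 0.09.
Setting f'(k) = n+δ gives 0.42·k^(0.42−1) = 0.09, hence k_gold = (0.42/0.09)^(1/0.58) ≈ 14.2384.

k_gold ≈ 14.238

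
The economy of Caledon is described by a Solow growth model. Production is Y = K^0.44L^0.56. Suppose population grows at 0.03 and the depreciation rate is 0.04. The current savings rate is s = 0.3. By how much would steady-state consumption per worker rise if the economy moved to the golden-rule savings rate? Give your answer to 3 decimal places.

Δc ≈ 0.178

The effective depreciation rate is n + δ = 0.03 + 0.04 = 0.07.
Current steady state (s = 0.3): k* = (0.3/0.07)^(1/0.56) ≈ 13.4466, y* = 13.4466^0.44 ≈ 3.1375, c* = (1−0.3)·3.1375 ≈ 2.1963.
Maximizing c = f(k) − (n+δ)·k gives f'(k) = n+δ, i.e. 0.44·k^(0.44−1) = 0.07, so k_gold = (0.44/0.07)^(1/0.56) ≈ 26.6461.
y_gold = 26.6461^0.44 ≈ 4.2391, c_gold = y_gold − 0.07·k_gold ≈ 2.3739.
Gain: Δc = 2.3739 − 2.1963 ≈ 0.1776.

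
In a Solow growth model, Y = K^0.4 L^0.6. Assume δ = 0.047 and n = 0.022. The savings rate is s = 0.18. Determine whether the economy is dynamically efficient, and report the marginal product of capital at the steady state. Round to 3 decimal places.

Break-even investment rate: n + δ = 0.022 + 0.047 = 0.069.
Steady-state k*: s·k^0.4 = 0.069·k gives k* = (0.18/0.069)^(1/0.6) ≈ 4.9436.
MPK = 0.4·4.9436^(-0.6) ≈ 0.1533.
MPK > n+δ = 0.069, so the economy is dynamically efficient (under-saving).

dynamically efficient; MPK ≈ 0.153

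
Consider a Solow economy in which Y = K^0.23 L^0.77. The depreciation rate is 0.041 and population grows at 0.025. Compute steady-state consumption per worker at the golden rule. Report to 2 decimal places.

Capital per worker breaks even when investment replaces (n + δ)·k; here n + δ = 0.066.
Setting f'(k) = n+δ gives 0.23·k^(0.23−1) = 0.066, hence k_gold = (0.23/0.066)^(1/0.77) ≈ 5.0598.
y_gold = 5.0598^0.23 ≈ 1.4519.
c_gold = y_gold − (n+δ)·k_gold = 1.4519 − 0.066·5.0598 ≈ 1.1180.

c_gold ≈ 1.12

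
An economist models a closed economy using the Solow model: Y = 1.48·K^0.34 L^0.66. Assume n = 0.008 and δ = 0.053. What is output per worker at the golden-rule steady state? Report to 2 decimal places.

y_gold ≈ 4.39

n + δ = 0.008 + 0.053 = 0.061.
Maximizing c = f(k) − (n+δ)·k gives f'(k) = n+δ, i.e. 0.34·1.48·k^(0.34−1) = 0.061, so k_gold = (0.34·1.48/0.061)^(1/0.66) ≈ 24.4625.
Output: y_gold = 1.48·k_gold^0.34 = 1.48·24.4625^0.34 ≈ 4.3889.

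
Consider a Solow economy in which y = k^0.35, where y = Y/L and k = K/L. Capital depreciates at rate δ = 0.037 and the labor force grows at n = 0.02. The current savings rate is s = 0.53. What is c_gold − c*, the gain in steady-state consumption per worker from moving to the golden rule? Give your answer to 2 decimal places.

Break-even investment rate: n + δ = 0.02 + 0.037 = 0.057.
Current steady state (s = 0.53): k* = (0.53/0.057)^(1/0.65) ≈ 30.8921, y* = 30.8921^0.35 ≈ 3.3224, c* = (1−0.53)·3.3224 ≈ 1.5615.
Golden rule sets MPK = n+δ: 0.35·k^(0.35−1) = 0.057, so k_gold = (0.35/0.057)^(1/0.65) ≈ 16.3157.
y_gold = 16.3157^0.35 ≈ 2.6571, c_gold = y_gold − 0.057·k_gold ≈ 1.7271.
Gain: Δc = 1.7271 − 1.5615 ≈ 0.1656.

Δc ≈ 0.17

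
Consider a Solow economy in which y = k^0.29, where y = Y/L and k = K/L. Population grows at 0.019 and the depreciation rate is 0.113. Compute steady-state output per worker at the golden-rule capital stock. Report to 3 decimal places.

The effective depreciation rate is n + δ = 0.019 + 0.113 = 0.132.
Maximizing c = f(k) − (n+δ)·k gives f'(k) = n+δ, i.e. 0.29·k^(0.29−1) = 0.132, so k_gold = (0.29/0.132)^(1/0.71) ≈ 3.0300.
Output: y_gold = k_gold^0.29 = 3.0300^0.29 ≈ 1.3792.

y_gold ≈ 1.379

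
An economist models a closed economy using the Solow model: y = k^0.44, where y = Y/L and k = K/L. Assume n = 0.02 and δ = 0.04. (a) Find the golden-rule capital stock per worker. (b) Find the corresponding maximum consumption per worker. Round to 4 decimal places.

Capital per worker breaks even when investment replaces (n + δ)·k; here n + δ = 0.06.
Golden rule sets MPK = n+δ: 0.44·k^(0.44−1) = 0.06, so k_gold = (0.44/0.06)^(1/0.56) ≈ 35.0898.
y_gold = 35.0898^0.44 ≈ 4.7850; c_gold = y_gold − 0.06·k_gold ≈ 2.6796.

(a) k_gold ≈ 35.0898; (b) c_gold ≈ 2.6796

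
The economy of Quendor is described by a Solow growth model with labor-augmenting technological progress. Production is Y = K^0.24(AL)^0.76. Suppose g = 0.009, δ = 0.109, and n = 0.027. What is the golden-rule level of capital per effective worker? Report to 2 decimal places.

k_gold ≈ 1.94

Break-even investment rate: n + g + δ = 0.027 + 0.009 + 0.109 = 0.145.
At the golden rule the marginal product of capital equals n+g+δ: 0.24·k^(0.24−1) = 0.145. Solving, k_gold = (0.24/0.145)^(1/0.76) ≈ 1.9407.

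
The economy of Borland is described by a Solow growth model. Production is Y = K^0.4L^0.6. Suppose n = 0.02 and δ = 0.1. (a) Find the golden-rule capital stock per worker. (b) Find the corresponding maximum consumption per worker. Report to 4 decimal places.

Break-even investment rate: n + δ = 0.02 + 0.1 = 0.12.
Golden rule sets MPK = n+δ: 0.4·k^(0.4−1) = 0.12, so k_gold = (0.4/0.12)^(1/0.6) ≈ 7.4381.
y_gold = 7.4381^0.4 ≈ 2.2314; c_gold = y_gold − 0.12·k_gold ≈ 1.3389.

(a) k_gold ≈ 7.4381; (b) c_gold ≈ 1.3389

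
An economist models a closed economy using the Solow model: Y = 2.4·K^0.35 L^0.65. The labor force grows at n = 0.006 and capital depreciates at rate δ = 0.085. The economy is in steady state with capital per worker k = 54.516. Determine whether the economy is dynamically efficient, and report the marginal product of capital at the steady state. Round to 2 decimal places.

n + δ = 0.006 + 0.085 = 0.091.
MPK = 0.35·2.4·k^(0.35−1) = 0.35·2.4·54.516^(-0.65) ≈ 0.0625.
MPK < 0.091, so the economy is dynamically inefficient (over-saving).

dynamically inefficient; MPK ≈ 0.06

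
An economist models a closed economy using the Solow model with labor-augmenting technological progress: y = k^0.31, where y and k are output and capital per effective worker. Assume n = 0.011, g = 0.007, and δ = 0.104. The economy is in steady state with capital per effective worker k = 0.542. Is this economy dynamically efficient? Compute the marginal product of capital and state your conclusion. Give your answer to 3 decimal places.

dynamically efficient; MPK ≈ 0.473

n + g + δ = 0.011 + 0.007 + 0.104 = 0.122.
MPK = 0.31·k^(0.31−1) = 0.31·0.542^(-0.69) ≈ 0.4730.
MPK > 0.122, so the economy is dynamically efficient (under-saving).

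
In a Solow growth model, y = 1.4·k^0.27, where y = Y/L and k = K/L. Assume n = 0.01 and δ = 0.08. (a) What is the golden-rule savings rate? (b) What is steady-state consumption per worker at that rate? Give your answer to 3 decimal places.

n + δ = 0.01 + 0.08 = 0.09.
For Cobb-Douglas, s_gold equals capital's share: s_gold = 0.27.
Setting f'(k) = n+δ gives 0.27·1.4·k^(0.27−1) = 0.09, hence k_gold = (0.27·1.4/0.09)^(1/0.73) ≈ 7.1411.
y_gold = 1.4·7.1411^0.27 ≈ 2.3804; c_gold = (1−0.27)·y_gold ≈ 1.7377.

(a) s_gold = 0.270; (b) c_gold ≈ 1.738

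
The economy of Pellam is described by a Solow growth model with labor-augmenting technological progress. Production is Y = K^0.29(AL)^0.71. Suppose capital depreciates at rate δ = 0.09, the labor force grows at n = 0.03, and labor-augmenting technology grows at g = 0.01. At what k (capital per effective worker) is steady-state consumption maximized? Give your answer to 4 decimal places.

The effective depreciation rate is n + g + δ = 0.03 + 0.01 + 0.09 = 0.13.
Maximizing c = f(k) − (n+g+δ)·k gives f'(k) = n+g+δ, i.e. 0.29·k^(0.29−1) = 0.13, so k_gold = (0.29/0.13)^(1/0.71) ≈ 3.0959.

k_gold ≈ 3.0959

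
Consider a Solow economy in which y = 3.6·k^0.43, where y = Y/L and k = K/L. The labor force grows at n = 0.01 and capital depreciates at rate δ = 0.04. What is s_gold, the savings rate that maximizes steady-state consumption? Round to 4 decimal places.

Capital per worker breaks even when investment replaces (n + δ)·k; here n + δ = 0.05.
At the golden rule MPK = n+δ, and in any Cobb-Douglas steady state s = (n+δ)·k/y = MPK·k/y = capital's share 0.43.

s_gold = 0.4300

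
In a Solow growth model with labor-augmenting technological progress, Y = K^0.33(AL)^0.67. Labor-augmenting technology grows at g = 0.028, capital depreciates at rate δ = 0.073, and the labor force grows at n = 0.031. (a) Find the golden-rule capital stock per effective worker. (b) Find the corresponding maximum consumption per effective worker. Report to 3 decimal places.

The effective depreciation rate is n + g + δ = 0.031 + 0.028 + 0.073 = 0.132.
Setting f'(k) = n+g+δ gives 0.33·k^(0.33−1) = 0.132, hence k_gold = (0.33/0.132)^(1/0.67) ≈ 3.9259.
y_gold = 3.9259^0.33 ≈ 1.5704; c_gold = y_gold − 0.132·k_gold ≈ 1.0521.

(a) k_gold ≈ 3.926; (b) c_gold ≈ 1.052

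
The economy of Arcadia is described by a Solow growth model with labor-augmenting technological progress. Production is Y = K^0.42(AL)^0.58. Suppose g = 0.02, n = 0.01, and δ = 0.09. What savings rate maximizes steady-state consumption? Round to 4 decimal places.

s_gold = 0.4200

The effective depreciation rate is n + g + δ = 0.01 + 0.02 + 0.09 = 0.12.
At the golden rule MPK = n+g+δ, and in any Cobb-Douglas steady state s = (n+g+δ)·k/y = MPK·k/y = capital's share 0.42.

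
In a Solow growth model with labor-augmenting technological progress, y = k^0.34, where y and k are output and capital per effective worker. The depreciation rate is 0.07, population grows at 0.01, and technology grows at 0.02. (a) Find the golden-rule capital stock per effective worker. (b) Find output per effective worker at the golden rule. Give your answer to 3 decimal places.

n + g + δ = 0.01 + 0.02 + 0.07 = 0.1.
Setting f'(k) = n+g+δ gives 0.34·k^(0.34−1) = 0.1, hence k_gold = (0.34/0.1)^(1/0.66) ≈ 6.3866.
y_gold = 6.3866^0.34 ≈ 1.8784.

(a) k_gold ≈ 6.387; (b) y_gold ≈ 1.878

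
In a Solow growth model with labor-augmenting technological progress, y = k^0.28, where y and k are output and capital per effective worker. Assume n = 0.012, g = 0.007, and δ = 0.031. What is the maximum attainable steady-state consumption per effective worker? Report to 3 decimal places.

c_gold ≈ 1.407

The effective depreciation rate is n + g + δ = 0.012 + 0.007 + 0.031 = 0.05.
Maximizing c = f(k) − (n+g+δ)·k gives f'(k) = n+g+δ, i.e. 0.28·k^(0.28−1) = 0.05, so k_gold = (0.28/0.05)^(1/0.72) ≈ 10.9433.
y_gold = 10.9433^0.28 ≈ 1.9542.
c_gold = y_gold − (n+g+δ)·k_gold = 1.9542 − 0.05·10.9433 ≈ 1.4070.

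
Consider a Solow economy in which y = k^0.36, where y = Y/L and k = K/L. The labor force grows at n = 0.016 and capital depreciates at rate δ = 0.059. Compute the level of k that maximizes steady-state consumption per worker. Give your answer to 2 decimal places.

Capital per worker breaks even when investment replaces (n + δ)·k; here n + δ = 0.075.
Setting f'(k) = n+δ gives 0.36·k^(0.36−1) = 0.075, hence k_gold = (0.36/0.075)^(1/0.64) ≈ 11.5995.

k_gold ≈ 11.60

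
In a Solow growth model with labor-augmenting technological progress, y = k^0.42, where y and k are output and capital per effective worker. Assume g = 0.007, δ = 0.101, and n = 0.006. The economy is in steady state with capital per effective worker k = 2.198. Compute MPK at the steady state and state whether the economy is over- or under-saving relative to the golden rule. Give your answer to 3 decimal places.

n + g + δ = 0.006 + 0.007 + 0.101 = 0.114.
MPK = 0.42·k^(0.42−1) = 0.42·2.198^(-0.58) ≈ 0.2660.
MPK > 0.114, so the economy is dynamically efficient (under-saving).

under-saving; MPK ≈ 0.266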